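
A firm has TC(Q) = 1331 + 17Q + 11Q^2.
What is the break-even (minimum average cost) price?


AC(Q) = 1331/Q + 17 + 11Q
To minimize: dAC/dQ = -1331/Q^2 + 11 = 0
Q^2 = 1331/11 = 121
Q* = 11
Min AC = 1331/11 + 17 + 11*11
Min AC = 121 + 17 + 121 = 259

259


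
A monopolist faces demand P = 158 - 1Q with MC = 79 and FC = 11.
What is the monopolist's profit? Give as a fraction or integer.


MR = MC: 158 - 2Q = 79
Q* = 79/2
P* = 158 - 1*79/2 = 237/2
Profit = (P* - MC)*Q* - FC
= (237/2 - 79)*79/2 - 11
= 79/2*79/2 - 11
= 6241/4 - 11 = 6197/4

6197/4


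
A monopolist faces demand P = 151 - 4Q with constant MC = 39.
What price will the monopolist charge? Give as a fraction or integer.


MR = 151 - 8Q
Set MR = MC: 151 - 8Q = 39
Q* = 14
Substitute into demand:
P* = 151 - 4*14 = 95

95


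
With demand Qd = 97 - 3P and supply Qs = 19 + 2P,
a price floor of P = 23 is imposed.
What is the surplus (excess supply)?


At P = 23:
Qd = 97 - 3*23 = 28
Qs = 19 + 2*23 = 65
Surplus = Qs - Qd = 65 - 28 = 37

37


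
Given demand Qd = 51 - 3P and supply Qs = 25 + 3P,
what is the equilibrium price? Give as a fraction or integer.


At equilibrium, Qd = Qs.
51 - 3P = 25 + 3P
51 - 25 = 3P + 3P
26 = 6P
P* = 26/6 = 13/3

13/3


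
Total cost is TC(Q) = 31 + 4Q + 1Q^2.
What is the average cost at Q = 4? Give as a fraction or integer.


TC(4) = 31 + 4*4 + 1*4^2
TC(4) = 31 + 16 + 16 = 63
AC = TC/Q = 63/4 = 63/4

63/4


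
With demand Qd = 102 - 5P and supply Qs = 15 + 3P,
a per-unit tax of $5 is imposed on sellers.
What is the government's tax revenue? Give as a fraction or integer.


With tax on sellers, new supply: Qs' = 15 + 3(P - 5)
= 0 + 3P
New equilibrium quantity:
Q_new = 153/4
Tax revenue = tax * Q_new = 5 * 153/4 = 765/4

765/4


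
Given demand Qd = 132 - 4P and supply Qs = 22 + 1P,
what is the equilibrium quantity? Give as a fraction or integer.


First find equilibrium price:
132 - 4P = 22 + 1P
P* = 110/5 = 22
Then substitute into demand:
Q* = 132 - 4 * 22 = 44

44


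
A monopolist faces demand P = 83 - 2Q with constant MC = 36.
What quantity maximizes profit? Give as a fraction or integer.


TR = P*Q = (83 - 2Q)Q = 83Q - 2Q^2
MR = dTR/dQ = 83 - 4Q
Set MR = MC:
83 - 4Q = 36
47 = 4Q
Q* = 47/4 = 47/4

47/4


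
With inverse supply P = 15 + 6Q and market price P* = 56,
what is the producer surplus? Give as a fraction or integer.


Minimum supply price (at Q=0): P_min = 15
Quantity supplied at P* = 56:
Q* = (56 - 15)/6 = 41/6
PS = (1/2) * Q* * (P* - P_min)
PS = (1/2) * 41/6 * (56 - 15)
PS = (1/2) * 41/6 * 41 = 1681/12

1681/12


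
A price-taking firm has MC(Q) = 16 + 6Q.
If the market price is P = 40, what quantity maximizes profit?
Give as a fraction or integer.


In perfect competition, profit is maximized where P = MC.
40 = 16 + 6Q
24 = 6Q
Q* = 24/6 = 4

4


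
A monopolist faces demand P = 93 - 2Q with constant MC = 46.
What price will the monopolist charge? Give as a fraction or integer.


MR = 93 - 4Q
Set MR = MC: 93 - 4Q = 46
Q* = 47/4
Substitute into demand:
P* = 93 - 2*47/4 = 139/2

139/2


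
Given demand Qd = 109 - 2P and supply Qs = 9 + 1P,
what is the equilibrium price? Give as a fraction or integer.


At equilibrium, Qd = Qs.
109 - 2P = 9 + 1P
109 - 9 = 2P + 1P
100 = 3P
P* = 100/3 = 100/3

100/3


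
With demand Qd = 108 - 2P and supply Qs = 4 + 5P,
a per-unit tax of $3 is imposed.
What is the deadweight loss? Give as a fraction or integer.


Pre-tax equilibrium quantity: Q* = 548/7
Post-tax equilibrium quantity: Q_tax = 74
Reduction in quantity: Q* - Q_tax = 30/7
DWL = (1/2) * tax * (Q* - Q_tax)
DWL = (1/2) * 3 * 30/7 = 45/7

45/7


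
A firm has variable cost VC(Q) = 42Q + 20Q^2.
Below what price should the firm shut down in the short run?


AVC(Q) = VC(Q)/Q = 42 + 20Q
AVC is increasing in Q, so minimum AVC is at Q -> 0+.
Min AVC = 42
The firm should shut down if P < 42.

42


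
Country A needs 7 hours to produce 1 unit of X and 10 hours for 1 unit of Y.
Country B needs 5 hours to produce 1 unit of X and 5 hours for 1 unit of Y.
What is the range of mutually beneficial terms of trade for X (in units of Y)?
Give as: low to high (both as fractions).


Opportunity cost of X for Country A = hours_X / hours_Y = 7/10 = 7/10 units of Y
Opportunity cost of X for Country B = hours_X / hours_Y = 5/5 = 1 units of Y
Terms of trade must be between the two opportunity costs.
Range: 7/10 to 1

7/10 to 1


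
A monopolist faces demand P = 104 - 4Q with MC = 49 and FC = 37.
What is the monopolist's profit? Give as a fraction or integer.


MR = MC: 104 - 8Q = 49
Q* = 55/8
P* = 104 - 4*55/8 = 153/2
Profit = (P* - MC)*Q* - FC
= (153/2 - 49)*55/8 - 37
= 55/2*55/8 - 37
= 3025/16 - 37 = 2433/16

2433/16


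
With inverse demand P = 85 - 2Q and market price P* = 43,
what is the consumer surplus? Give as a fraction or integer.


Maximum willingness to pay (at Q=0): P_max = 85
Quantity demanded at P* = 43:
Q* = (85 - 43)/2 = 21
CS = (1/2) * Q* * (P_max - P*)
CS = (1/2) * 21 * (85 - 43)
CS = (1/2) * 21 * 42 = 441

441


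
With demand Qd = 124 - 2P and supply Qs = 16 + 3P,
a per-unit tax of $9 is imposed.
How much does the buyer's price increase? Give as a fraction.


With a per-unit tax, the buyer's price increase depends on relative slopes.
Supply slope: d = 3, Demand slope: b = 2
Buyer's price increase = d * tax / (b + d)
= 3 * 9 / (2 + 3)
= 27 / 5 = 27/5

27/5


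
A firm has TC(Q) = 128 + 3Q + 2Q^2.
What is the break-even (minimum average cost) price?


AC(Q) = 128/Q + 3 + 2Q
To minimize: dAC/dQ = -128/Q^2 + 2 = 0
Q^2 = 128/2 = 64
Q* = 8
Min AC = 128/8 + 3 + 2*8
Min AC = 16 + 3 + 16 = 35

35


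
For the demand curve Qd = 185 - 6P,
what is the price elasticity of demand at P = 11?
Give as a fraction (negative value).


dQ/dP = -6
At P = 11: Q = 185 - 6*11 = 119
E = (dQ/dP)(P/Q) = (-6)(11/119) = -66/119

-66/119


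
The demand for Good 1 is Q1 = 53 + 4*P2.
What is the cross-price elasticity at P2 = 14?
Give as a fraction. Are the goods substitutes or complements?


dQ1/dP2 = 4
At P2 = 14: Q1 = 53 + 4*14 = 109
Exy = (dQ1/dP2)(P2/Q1) = 4 * 14 / 109 = 56/109
Since Exy > 0, the goods are substitutes.

56/109 (substitutes)


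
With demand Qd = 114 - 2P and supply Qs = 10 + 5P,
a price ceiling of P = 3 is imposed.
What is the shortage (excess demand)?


At P = 3:
Qd = 114 - 2*3 = 108
Qs = 10 + 5*3 = 25
Shortage = Qd - Qs = 108 - 25 = 83

83


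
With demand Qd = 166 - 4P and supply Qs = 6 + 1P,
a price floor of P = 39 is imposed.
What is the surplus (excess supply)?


At P = 39:
Qd = 166 - 4*39 = 10
Qs = 6 + 1*39 = 45
Surplus = Qs - Qd = 45 - 10 = 35

35


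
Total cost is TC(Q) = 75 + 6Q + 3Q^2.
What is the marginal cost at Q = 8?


MC = dTC/dQ = 6 + 2*3*Q
At Q = 8:
MC = 6 + 6*8
MC = 6 + 48 = 54

54


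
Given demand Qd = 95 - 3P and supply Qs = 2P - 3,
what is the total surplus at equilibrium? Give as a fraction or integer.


Find equilibrium: 95 - 3P = 2P - 3
95 + 3 = 5P
P* = 98/5 = 98/5
Q* = 2*98/5 - 3 = 181/5
Inverse demand: P = 95/3 - Q/3, so P_max = 95/3
Inverse supply: P = 3/2 + Q/2, so P_min = 3/2
CS = (1/2) * 181/5 * (95/3 - 98/5) = 32761/150
PS = (1/2) * 181/5 * (98/5 - 3/2) = 32761/100
TS = CS + PS = 32761/150 + 32761/100 = 32761/60

32761/60


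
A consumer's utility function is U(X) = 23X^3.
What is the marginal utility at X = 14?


MU = dU/dX = 23*3*X^(3-1)
MU = 69*X^2
At X = 14:
MU = 69 * 14^2
MU = 69 * 196 = 13524

13524


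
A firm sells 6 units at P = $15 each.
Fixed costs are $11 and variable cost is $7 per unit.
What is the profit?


Total Revenue = P * Q = 15 * 6 = $90
Total Cost = FC + VC*Q = 11 + 7*6 = $53
Profit = TR - TC = 90 - 53 = $37

$37


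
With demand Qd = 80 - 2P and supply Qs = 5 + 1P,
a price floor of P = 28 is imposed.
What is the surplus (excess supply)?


At P = 28:
Qd = 80 - 2*28 = 24
Qs = 5 + 1*28 = 33
Surplus = Qs - Qd = 33 - 24 = 9

9


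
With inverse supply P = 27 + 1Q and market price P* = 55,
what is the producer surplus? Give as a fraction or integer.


Minimum supply price (at Q=0): P_min = 27
Quantity supplied at P* = 55:
Q* = (55 - 27)/1 = 28
PS = (1/2) * Q* * (P* - P_min)
PS = (1/2) * 28 * (55 - 27)
PS = (1/2) * 28 * 28 = 392

392


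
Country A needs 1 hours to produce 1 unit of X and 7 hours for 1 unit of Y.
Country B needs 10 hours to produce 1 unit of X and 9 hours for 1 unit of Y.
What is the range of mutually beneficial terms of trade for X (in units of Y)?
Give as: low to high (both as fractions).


Opportunity cost of X for Country A = hours_X / hours_Y = 1/7 = 1/7 units of Y
Opportunity cost of X for Country B = hours_X / hours_Y = 10/9 = 10/9 units of Y
Terms of trade must be between the two opportunity costs.
Range: 1/7 to 10/9

1/7 to 10/9


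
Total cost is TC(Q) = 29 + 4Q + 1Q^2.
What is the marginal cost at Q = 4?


MC = dTC/dQ = 4 + 2*1*Q
At Q = 4:
MC = 4 + 2*4
MC = 4 + 8 = 12

12


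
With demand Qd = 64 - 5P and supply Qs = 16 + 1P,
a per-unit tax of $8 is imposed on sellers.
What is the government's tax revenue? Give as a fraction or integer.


With tax on sellers, new supply: Qs' = 16 + 1(P - 8)
= 8 + 1P
New equilibrium quantity:
Q_new = 52/3
Tax revenue = tax * Q_new = 8 * 52/3 = 416/3

416/3


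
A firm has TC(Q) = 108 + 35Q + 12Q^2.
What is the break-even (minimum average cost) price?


AC(Q) = 108/Q + 35 + 12Q
To minimize: dAC/dQ = -108/Q^2 + 12 = 0
Q^2 = 108/12 = 9
Q* = 3
Min AC = 108/3 + 35 + 12*3
Min AC = 36 + 35 + 36 = 107

107


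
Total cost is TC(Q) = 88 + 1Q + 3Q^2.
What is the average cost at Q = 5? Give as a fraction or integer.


TC(5) = 88 + 1*5 + 3*5^2
TC(5) = 88 + 5 + 75 = 168
AC = TC/Q = 168/5 = 168/5

168/5


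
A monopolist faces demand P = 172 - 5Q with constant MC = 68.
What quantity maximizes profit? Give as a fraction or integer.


TR = P*Q = (172 - 5Q)Q = 172Q - 5Q^2
MR = dTR/dQ = 172 - 10Q
Set MR = MC:
172 - 10Q = 68
104 = 10Q
Q* = 104/10 = 52/5

52/5


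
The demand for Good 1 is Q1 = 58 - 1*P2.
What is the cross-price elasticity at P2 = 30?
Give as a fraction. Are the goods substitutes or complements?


dQ1/dP2 = -1
At P2 = 30: Q1 = 58 - 1*30 = 28
Exy = (dQ1/dP2)(P2/Q1) = -1 * 30 / 28 = -15/14
Since Exy < 0, the goods are complements.

-15/14 (complements)


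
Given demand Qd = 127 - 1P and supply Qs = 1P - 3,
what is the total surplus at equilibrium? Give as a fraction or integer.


Find equilibrium: 127 - 1P = 1P - 3
127 + 3 = 2P
P* = 130/2 = 65
Q* = 1*65 - 3 = 62
Inverse demand: P = 127 - Q/1, so P_max = 127
Inverse supply: P = 3 + Q/1, so P_min = 3
CS = (1/2) * 62 * (127 - 65) = 1922
PS = (1/2) * 62 * (65 - 3) = 1922
TS = CS + PS = 1922 + 1922 = 3844

3844


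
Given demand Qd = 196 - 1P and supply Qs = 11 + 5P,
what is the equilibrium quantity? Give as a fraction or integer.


First find equilibrium price:
196 - 1P = 11 + 5P
P* = 185/6 = 185/6
Then substitute into demand:
Q* = 196 - 1 * 185/6 = 991/6

991/6


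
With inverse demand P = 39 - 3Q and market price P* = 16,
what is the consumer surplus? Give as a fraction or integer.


Maximum willingness to pay (at Q=0): P_max = 39
Quantity demanded at P* = 16:
Q* = (39 - 16)/3 = 23/3
CS = (1/2) * Q* * (P_max - P*)
CS = (1/2) * 23/3 * (39 - 16)
CS = (1/2) * 23/3 * 23 = 529/6

529/6


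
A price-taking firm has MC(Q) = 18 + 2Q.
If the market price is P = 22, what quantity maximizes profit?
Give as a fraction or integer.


In perfect competition, profit is maximized where P = MC.
22 = 18 + 2Q
4 = 2Q
Q* = 4/2 = 2

2


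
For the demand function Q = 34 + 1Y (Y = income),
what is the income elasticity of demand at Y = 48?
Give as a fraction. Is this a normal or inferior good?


dQ/dY = 1
At Y = 48: Q = 34 + 1*48 = 82
Ey = (dQ/dY)(Y/Q) = 1 * 48 / 82 = 24/41
Since Ey > 0, this is a normal good.

24/41 (normal good)


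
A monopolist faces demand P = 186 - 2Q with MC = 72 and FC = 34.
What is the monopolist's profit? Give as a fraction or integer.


MR = MC: 186 - 4Q = 72
Q* = 57/2
P* = 186 - 2*57/2 = 129
Profit = (P* - MC)*Q* - FC
= (129 - 72)*57/2 - 34
= 57*57/2 - 34
= 3249/2 - 34 = 3181/2

3181/2


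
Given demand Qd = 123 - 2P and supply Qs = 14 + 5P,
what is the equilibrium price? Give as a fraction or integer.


At equilibrium, Qd = Qs.
123 - 2P = 14 + 5P
123 - 14 = 2P + 5P
109 = 7P
P* = 109/7 = 109/7

109/7


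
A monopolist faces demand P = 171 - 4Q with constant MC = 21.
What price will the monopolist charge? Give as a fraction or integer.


MR = 171 - 8Q
Set MR = MC: 171 - 8Q = 21
Q* = 75/4
Substitute into demand:
P* = 171 - 4*75/4 = 96

96


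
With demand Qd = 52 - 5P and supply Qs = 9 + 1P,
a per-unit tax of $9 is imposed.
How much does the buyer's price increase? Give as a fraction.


With a per-unit tax, the buyer's price increase depends on relative slopes.
Supply slope: d = 1, Demand slope: b = 5
Buyer's price increase = d * tax / (b + d)
= 1 * 9 / (5 + 1)
= 9 / 6 = 3/2

3/2


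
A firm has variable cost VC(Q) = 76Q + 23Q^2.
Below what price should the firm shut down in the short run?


AVC(Q) = VC(Q)/Q = 76 + 23Q
AVC is increasing in Q, so minimum AVC is at Q -> 0+.
Min AVC = 76
The firm should shut down if P < 76.

76


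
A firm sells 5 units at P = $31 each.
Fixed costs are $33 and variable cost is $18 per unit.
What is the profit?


Total Revenue = P * Q = 31 * 5 = $155
Total Cost = FC + VC*Q = 33 + 18*5 = $123
Profit = TR - TC = 155 - 123 = $32

$32


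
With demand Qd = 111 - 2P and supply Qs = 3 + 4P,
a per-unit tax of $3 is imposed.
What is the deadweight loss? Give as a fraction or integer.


Pre-tax equilibrium quantity: Q* = 75
Post-tax equilibrium quantity: Q_tax = 71
Reduction in quantity: Q* - Q_tax = 4
DWL = (1/2) * tax * (Q* - Q_tax)
DWL = (1/2) * 3 * 4 = 6

6


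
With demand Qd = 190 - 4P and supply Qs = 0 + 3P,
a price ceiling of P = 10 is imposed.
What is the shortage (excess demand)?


At P = 10:
Qd = 190 - 4*10 = 150
Qs = 0 + 3*10 = 30
Shortage = Qd - Qs = 150 - 30 = 120

120


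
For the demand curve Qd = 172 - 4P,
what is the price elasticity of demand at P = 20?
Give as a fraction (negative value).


dQ/dP = -4
At P = 20: Q = 172 - 4*20 = 92
E = (dQ/dP)(P/Q) = (-4)(20/92) = -20/23

-20/23


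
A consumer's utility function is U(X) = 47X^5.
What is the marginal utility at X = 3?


MU = dU/dX = 47*5*X^(5-1)
MU = 235*X^4
At X = 3:
MU = 235 * 3^4
MU = 235 * 81 = 19035

19035


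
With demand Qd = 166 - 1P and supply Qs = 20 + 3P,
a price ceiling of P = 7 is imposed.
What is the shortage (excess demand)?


At P = 7:
Qd = 166 - 1*7 = 159
Qs = 20 + 3*7 = 41
Shortage = Qd - Qs = 159 - 41 = 118

118


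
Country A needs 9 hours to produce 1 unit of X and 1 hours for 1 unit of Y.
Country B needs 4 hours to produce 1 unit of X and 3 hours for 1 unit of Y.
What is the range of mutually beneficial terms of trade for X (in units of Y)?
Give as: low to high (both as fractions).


Opportunity cost of X for Country A = hours_X / hours_Y = 9/1 = 9 units of Y
Opportunity cost of X for Country B = hours_X / hours_Y = 4/3 = 4/3 units of Y
Terms of trade must be between the two opportunity costs.
Range: 4/3 to 9

4/3 to 9


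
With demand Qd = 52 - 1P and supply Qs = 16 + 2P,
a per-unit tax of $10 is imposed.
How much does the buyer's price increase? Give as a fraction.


With a per-unit tax, the buyer's price increase depends on relative slopes.
Supply slope: d = 2, Demand slope: b = 1
Buyer's price increase = d * tax / (b + d)
= 2 * 10 / (1 + 2)
= 20 / 3 = 20/3

20/3


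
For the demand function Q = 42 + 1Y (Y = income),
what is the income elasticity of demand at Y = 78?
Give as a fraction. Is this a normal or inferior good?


dQ/dY = 1
At Y = 78: Q = 42 + 1*78 = 120
Ey = (dQ/dY)(Y/Q) = 1 * 78 / 120 = 13/20
Since Ey > 0, this is a normal good.

13/20 (normal good)


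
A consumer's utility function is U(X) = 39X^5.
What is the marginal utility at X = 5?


MU = dU/dX = 39*5*X^(5-1)
MU = 195*X^4
At X = 5:
MU = 195 * 5^4
MU = 195 * 625 = 121875

121875


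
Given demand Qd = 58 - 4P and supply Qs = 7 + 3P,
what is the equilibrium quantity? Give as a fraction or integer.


First find equilibrium price:
58 - 4P = 7 + 3P
P* = 51/7 = 51/7
Then substitute into demand:
Q* = 58 - 4 * 51/7 = 202/7

202/7


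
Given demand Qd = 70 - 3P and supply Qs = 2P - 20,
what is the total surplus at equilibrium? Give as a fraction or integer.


Find equilibrium: 70 - 3P = 2P - 20
70 + 20 = 5P
P* = 90/5 = 18
Q* = 2*18 - 20 = 16
Inverse demand: P = 70/3 - Q/3, so P_max = 70/3
Inverse supply: P = 10 + Q/2, so P_min = 10
CS = (1/2) * 16 * (70/3 - 18) = 128/3
PS = (1/2) * 16 * (18 - 10) = 64
TS = CS + PS = 128/3 + 64 = 320/3

320/3


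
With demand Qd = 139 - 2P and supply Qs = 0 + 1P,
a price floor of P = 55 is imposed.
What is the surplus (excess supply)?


At P = 55:
Qd = 139 - 2*55 = 29
Qs = 0 + 1*55 = 55
Surplus = Qs - Qd = 55 - 29 = 26

26


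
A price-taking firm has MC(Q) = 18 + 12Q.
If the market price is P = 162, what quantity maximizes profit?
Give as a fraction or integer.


In perfect competition, profit is maximized where P = MC.
162 = 18 + 12Q
144 = 12Q
Q* = 144/12 = 12

12


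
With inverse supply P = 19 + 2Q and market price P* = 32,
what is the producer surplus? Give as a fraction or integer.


Minimum supply price (at Q=0): P_min = 19
Quantity supplied at P* = 32:
Q* = (32 - 19)/2 = 13/2
PS = (1/2) * Q* * (P* - P_min)
PS = (1/2) * 13/2 * (32 - 19)
PS = (1/2) * 13/2 * 13 = 169/4

169/4


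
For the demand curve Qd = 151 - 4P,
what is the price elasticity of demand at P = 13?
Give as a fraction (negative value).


dQ/dP = -4
At P = 13: Q = 151 - 4*13 = 99
E = (dQ/dP)(P/Q) = (-4)(13/99) = -52/99

-52/99


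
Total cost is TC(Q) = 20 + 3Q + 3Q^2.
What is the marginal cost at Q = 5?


MC = dTC/dQ = 3 + 2*3*Q
At Q = 5:
MC = 3 + 6*5
MC = 3 + 30 = 33

33


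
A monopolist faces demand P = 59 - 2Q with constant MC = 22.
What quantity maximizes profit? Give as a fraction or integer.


TR = P*Q = (59 - 2Q)Q = 59Q - 2Q^2
MR = dTR/dQ = 59 - 4Q
Set MR = MC:
59 - 4Q = 22
37 = 4Q
Q* = 37/4 = 37/4

37/4


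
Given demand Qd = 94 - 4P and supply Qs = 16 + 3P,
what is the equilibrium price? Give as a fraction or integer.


At equilibrium, Qd = Qs.
94 - 4P = 16 + 3P
94 - 16 = 4P + 3P
78 = 7P
P* = 78/7 = 78/7

78/7


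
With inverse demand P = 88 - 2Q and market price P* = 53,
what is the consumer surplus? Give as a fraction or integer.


Maximum willingness to pay (at Q=0): P_max = 88
Quantity demanded at P* = 53:
Q* = (88 - 53)/2 = 35/2
CS = (1/2) * Q* * (P_max - P*)
CS = (1/2) * 35/2 * (88 - 53)
CS = (1/2) * 35/2 * 35 = 1225/4

1225/4


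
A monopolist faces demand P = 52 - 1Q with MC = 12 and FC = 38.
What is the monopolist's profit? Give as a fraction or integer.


MR = MC: 52 - 2Q = 12
Q* = 20
P* = 52 - 1*20 = 32
Profit = (P* - MC)*Q* - FC
= (32 - 12)*20 - 38
= 20*20 - 38
= 400 - 38 = 362

362


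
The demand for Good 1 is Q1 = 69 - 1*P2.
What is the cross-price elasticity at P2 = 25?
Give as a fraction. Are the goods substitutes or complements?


dQ1/dP2 = -1
At P2 = 25: Q1 = 69 - 1*25 = 44
Exy = (dQ1/dP2)(P2/Q1) = -1 * 25 / 44 = -25/44
Since Exy < 0, the goods are complements.

-25/44 (complements)


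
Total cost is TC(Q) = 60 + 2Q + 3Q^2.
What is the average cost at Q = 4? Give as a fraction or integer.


TC(4) = 60 + 2*4 + 3*4^2
TC(4) = 60 + 8 + 48 = 116
AC = TC/Q = 116/4 = 29

29


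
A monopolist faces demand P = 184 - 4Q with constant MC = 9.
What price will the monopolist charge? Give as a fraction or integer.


MR = 184 - 8Q
Set MR = MC: 184 - 8Q = 9
Q* = 175/8
Substitute into demand:
P* = 184 - 4*175/8 = 193/2

193/2


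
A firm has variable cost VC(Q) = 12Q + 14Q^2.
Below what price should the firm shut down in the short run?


AVC(Q) = VC(Q)/Q = 12 + 14Q
AVC is increasing in Q, so minimum AVC is at Q -> 0+.
Min AVC = 12
The firm should shut down if P < 12.

12


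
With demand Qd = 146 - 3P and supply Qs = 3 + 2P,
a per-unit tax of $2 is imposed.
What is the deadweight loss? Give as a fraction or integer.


Pre-tax equilibrium quantity: Q* = 301/5
Post-tax equilibrium quantity: Q_tax = 289/5
Reduction in quantity: Q* - Q_tax = 12/5
DWL = (1/2) * tax * (Q* - Q_tax)
DWL = (1/2) * 2 * 12/5 = 12/5

12/5


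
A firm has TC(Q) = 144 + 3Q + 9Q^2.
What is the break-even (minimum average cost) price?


AC(Q) = 144/Q + 3 + 9Q
To minimize: dAC/dQ = -144/Q^2 + 9 = 0
Q^2 = 144/9 = 16
Q* = 4
Min AC = 144/4 + 3 + 9*4
Min AC = 36 + 3 + 36 = 75

75


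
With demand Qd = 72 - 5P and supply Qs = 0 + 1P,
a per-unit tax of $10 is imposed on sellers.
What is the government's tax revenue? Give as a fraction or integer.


With tax on sellers, new supply: Qs' = 0 + 1(P - 10)
= 1P - 10
New equilibrium quantity:
Q_new = 11/3
Tax revenue = tax * Q_new = 10 * 11/3 = 110/3

110/3


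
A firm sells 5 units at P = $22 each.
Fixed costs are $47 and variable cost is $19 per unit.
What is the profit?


Total Revenue = P * Q = 22 * 5 = $110
Total Cost = FC + VC*Q = 47 + 19*5 = $142
Profit = TR - TC = 110 - 142 = $-32

$-32


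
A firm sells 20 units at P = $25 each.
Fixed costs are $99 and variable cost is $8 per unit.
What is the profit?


Total Revenue = P * Q = 25 * 20 = $500
Total Cost = FC + VC*Q = 99 + 8*20 = $259
Profit = TR - TC = 500 - 259 = $241

$241


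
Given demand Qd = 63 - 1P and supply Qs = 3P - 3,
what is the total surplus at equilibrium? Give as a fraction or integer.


Find equilibrium: 63 - 1P = 3P - 3
63 + 3 = 4P
P* = 66/4 = 33/2
Q* = 3*33/2 - 3 = 93/2
Inverse demand: P = 63 - Q/1, so P_max = 63
Inverse supply: P = 1 + Q/3, so P_min = 1
CS = (1/2) * 93/2 * (63 - 33/2) = 8649/8
PS = (1/2) * 93/2 * (33/2 - 1) = 2883/8
TS = CS + PS = 8649/8 + 2883/8 = 2883/2

2883/2


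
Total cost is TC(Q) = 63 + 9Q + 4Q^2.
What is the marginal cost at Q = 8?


MC = dTC/dQ = 9 + 2*4*Q
At Q = 8:
MC = 9 + 8*8
MC = 9 + 64 = 73

73


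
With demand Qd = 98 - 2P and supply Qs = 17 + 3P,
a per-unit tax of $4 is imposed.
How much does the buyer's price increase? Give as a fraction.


With a per-unit tax, the buyer's price increase depends on relative slopes.
Supply slope: d = 3, Demand slope: b = 2
Buyer's price increase = d * tax / (b + d)
= 3 * 4 / (2 + 3)
= 12 / 5 = 12/5

12/5


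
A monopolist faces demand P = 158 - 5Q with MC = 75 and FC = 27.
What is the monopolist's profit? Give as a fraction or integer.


MR = MC: 158 - 10Q = 75
Q* = 83/10
P* = 158 - 5*83/10 = 233/2
Profit = (P* - MC)*Q* - FC
= (233/2 - 75)*83/10 - 27
= 83/2*83/10 - 27
= 6889/20 - 27 = 6349/20

6349/20


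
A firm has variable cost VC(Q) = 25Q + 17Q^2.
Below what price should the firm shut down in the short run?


AVC(Q) = VC(Q)/Q = 25 + 17Q
AVC is increasing in Q, so minimum AVC is at Q -> 0+.
Min AVC = 25
The firm should shut down if P < 25.

25


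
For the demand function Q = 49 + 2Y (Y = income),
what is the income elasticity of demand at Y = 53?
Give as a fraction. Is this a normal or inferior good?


dQ/dY = 2
At Y = 53: Q = 49 + 2*53 = 155
Ey = (dQ/dY)(Y/Q) = 2 * 53 / 155 = 106/155
Since Ey > 0, this is a normal good.

106/155 (normal good)


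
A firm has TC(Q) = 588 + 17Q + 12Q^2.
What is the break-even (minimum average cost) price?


AC(Q) = 588/Q + 17 + 12Q
To minimize: dAC/dQ = -588/Q^2 + 12 = 0
Q^2 = 588/12 = 49
Q* = 7
Min AC = 588/7 + 17 + 12*7
Min AC = 84 + 17 + 84 = 185

185


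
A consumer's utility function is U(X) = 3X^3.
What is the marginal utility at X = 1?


MU = dU/dX = 3*3*X^(3-1)
MU = 9*X^2
At X = 1:
MU = 9 * 1^2
MU = 9 * 1 = 9

9


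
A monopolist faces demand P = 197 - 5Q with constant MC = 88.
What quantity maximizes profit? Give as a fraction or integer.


TR = P*Q = (197 - 5Q)Q = 197Q - 5Q^2
MR = dTR/dQ = 197 - 10Q
Set MR = MC:
197 - 10Q = 88
109 = 10Q
Q* = 109/10 = 109/10

109/10


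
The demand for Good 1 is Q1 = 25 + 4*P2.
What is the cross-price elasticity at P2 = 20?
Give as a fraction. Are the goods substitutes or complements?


dQ1/dP2 = 4
At P2 = 20: Q1 = 25 + 4*20 = 105
Exy = (dQ1/dP2)(P2/Q1) = 4 * 20 / 105 = 16/21
Since Exy > 0, the goods are substitutes.

16/21 (substitutes)


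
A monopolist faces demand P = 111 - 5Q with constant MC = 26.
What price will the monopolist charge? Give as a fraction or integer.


MR = 111 - 10Q
Set MR = MC: 111 - 10Q = 26
Q* = 17/2
Substitute into demand:
P* = 111 - 5*17/2 = 137/2

137/2


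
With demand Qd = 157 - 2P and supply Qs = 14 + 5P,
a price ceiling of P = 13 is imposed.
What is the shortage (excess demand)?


At P = 13:
Qd = 157 - 2*13 = 131
Qs = 14 + 5*13 = 79
Shortage = Qd - Qs = 131 - 79 = 52

52


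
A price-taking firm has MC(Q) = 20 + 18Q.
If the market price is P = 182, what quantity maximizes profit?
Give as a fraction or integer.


In perfect competition, profit is maximized where P = MC.
182 = 20 + 18Q
162 = 18Q
Q* = 162/18 = 9

9


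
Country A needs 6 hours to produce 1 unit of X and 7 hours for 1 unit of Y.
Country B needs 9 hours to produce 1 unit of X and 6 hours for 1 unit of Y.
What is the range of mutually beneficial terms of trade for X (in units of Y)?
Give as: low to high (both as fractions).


Opportunity cost of X for Country A = hours_X / hours_Y = 6/7 = 6/7 units of Y
Opportunity cost of X for Country B = hours_X / hours_Y = 9/6 = 3/2 units of Y
Terms of trade must be between the two opportunity costs.
Range: 6/7 to 3/2

6/7 to 3/2


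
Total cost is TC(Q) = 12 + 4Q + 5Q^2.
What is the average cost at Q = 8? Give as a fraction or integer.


TC(8) = 12 + 4*8 + 5*8^2
TC(8) = 12 + 32 + 320 = 364
AC = TC/Q = 364/8 = 91/2

91/2


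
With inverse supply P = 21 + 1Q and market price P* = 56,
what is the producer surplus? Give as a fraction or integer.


Minimum supply price (at Q=0): P_min = 21
Quantity supplied at P* = 56:
Q* = (56 - 21)/1 = 35
PS = (1/2) * Q* * (P* - P_min)
PS = (1/2) * 35 * (56 - 21)
PS = (1/2) * 35 * 35 = 1225/2

1225/2


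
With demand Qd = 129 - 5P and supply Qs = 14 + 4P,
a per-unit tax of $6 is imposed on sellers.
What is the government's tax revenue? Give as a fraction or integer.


With tax on sellers, new supply: Qs' = 14 + 4(P - 6)
= 4P - 10
New equilibrium quantity:
Q_new = 466/9
Tax revenue = tax * Q_new = 6 * 466/9 = 932/3

932/3


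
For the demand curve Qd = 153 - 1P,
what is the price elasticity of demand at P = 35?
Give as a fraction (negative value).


dQ/dP = -1
At P = 35: Q = 153 - 1*35 = 118
E = (dQ/dP)(P/Q) = (-1)(35/118) = -35/118

-35/118


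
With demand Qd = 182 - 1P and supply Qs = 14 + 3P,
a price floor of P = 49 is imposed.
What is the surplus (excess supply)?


At P = 49:
Qd = 182 - 1*49 = 133
Qs = 14 + 3*49 = 161
Surplus = Qs - Qd = 161 - 133 = 28

28


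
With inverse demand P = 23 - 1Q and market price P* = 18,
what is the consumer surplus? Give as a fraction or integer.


Maximum willingness to pay (at Q=0): P_max = 23
Quantity demanded at P* = 18:
Q* = (23 - 18)/1 = 5
CS = (1/2) * Q* * (P_max - P*)
CS = (1/2) * 5 * (23 - 18)
CS = (1/2) * 5 * 5 = 25/2

25/2


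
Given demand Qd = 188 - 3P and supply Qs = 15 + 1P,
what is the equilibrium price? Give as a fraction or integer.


At equilibrium, Qd = Qs.
188 - 3P = 15 + 1P
188 - 15 = 3P + 1P
173 = 4P
P* = 173/4 = 173/4

173/4


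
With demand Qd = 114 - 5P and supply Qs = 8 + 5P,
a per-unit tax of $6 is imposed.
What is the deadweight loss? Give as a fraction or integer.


Pre-tax equilibrium quantity: Q* = 61
Post-tax equilibrium quantity: Q_tax = 46
Reduction in quantity: Q* - Q_tax = 15
DWL = (1/2) * tax * (Q* - Q_tax)
DWL = (1/2) * 6 * 15 = 45

45


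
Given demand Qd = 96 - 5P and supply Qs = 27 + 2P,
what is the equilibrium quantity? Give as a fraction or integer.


First find equilibrium price:
96 - 5P = 27 + 2P
P* = 69/7 = 69/7
Then substitute into demand:
Q* = 96 - 5 * 69/7 = 327/7

327/7


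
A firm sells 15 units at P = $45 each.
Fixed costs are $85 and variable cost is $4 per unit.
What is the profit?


Total Revenue = P * Q = 45 * 15 = $675
Total Cost = FC + VC*Q = 85 + 4*15 = $145
Profit = TR - TC = 675 - 145 = $530

$530


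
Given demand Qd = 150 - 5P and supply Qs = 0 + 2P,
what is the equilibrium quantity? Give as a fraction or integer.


First find equilibrium price:
150 - 5P = 0 + 2P
P* = 150/7 = 150/7
Then substitute into demand:
Q* = 150 - 5 * 150/7 = 300/7

300/7


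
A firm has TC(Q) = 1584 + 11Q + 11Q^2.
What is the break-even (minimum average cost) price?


AC(Q) = 1584/Q + 11 + 11Q
To minimize: dAC/dQ = -1584/Q^2 + 11 = 0
Q^2 = 1584/11 = 144
Q* = 12
Min AC = 1584/12 + 11 + 11*12
Min AC = 132 + 11 + 132 = 275

275


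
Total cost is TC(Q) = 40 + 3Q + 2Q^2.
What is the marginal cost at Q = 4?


MC = dTC/dQ = 3 + 2*2*Q
At Q = 4:
MC = 3 + 4*4
MC = 3 + 16 = 19

19


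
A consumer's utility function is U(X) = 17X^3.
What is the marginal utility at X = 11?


MU = dU/dX = 17*3*X^(3-1)
MU = 51*X^2
At X = 11:
MU = 51 * 11^2
MU = 51 * 121 = 6171

6171


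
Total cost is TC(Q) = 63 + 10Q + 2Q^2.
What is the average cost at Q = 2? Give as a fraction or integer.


TC(2) = 63 + 10*2 + 2*2^2
TC(2) = 63 + 20 + 8 = 91
AC = TC/Q = 91/2 = 91/2

91/2


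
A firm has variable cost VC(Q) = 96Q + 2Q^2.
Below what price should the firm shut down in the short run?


AVC(Q) = VC(Q)/Q = 96 + 2Q
AVC is increasing in Q, so minimum AVC is at Q -> 0+.
Min AVC = 96
The firm should shut down if P < 96.

96


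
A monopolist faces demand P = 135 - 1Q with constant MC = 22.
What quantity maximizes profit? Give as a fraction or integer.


TR = P*Q = (135 - 1Q)Q = 135Q - 1Q^2
MR = dTR/dQ = 135 - 2Q
Set MR = MC:
135 - 2Q = 22
113 = 2Q
Q* = 113/2 = 113/2

113/2


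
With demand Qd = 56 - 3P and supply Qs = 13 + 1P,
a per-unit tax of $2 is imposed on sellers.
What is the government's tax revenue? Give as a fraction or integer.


With tax on sellers, new supply: Qs' = 13 + 1(P - 2)
= 11 + 1P
New equilibrium quantity:
Q_new = 89/4
Tax revenue = tax * Q_new = 2 * 89/4 = 89/2

89/2


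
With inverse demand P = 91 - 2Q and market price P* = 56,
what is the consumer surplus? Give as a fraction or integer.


Maximum willingness to pay (at Q=0): P_max = 91
Quantity demanded at P* = 56:
Q* = (91 - 56)/2 = 35/2
CS = (1/2) * Q* * (P_max - P*)
CS = (1/2) * 35/2 * (91 - 56)
CS = (1/2) * 35/2 * 35 = 1225/4

1225/4


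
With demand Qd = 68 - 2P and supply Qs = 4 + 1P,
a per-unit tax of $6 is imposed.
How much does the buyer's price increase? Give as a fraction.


With a per-unit tax, the buyer's price increase depends on relative slopes.
Supply slope: d = 1, Demand slope: b = 2
Buyer's price increase = d * tax / (b + d)
= 1 * 6 / (2 + 1)
= 6 / 3 = 2

2


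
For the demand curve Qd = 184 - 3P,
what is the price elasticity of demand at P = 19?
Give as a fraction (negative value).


dQ/dP = -3
At P = 19: Q = 184 - 3*19 = 127
E = (dQ/dP)(P/Q) = (-3)(19/127) = -57/127

-57/127


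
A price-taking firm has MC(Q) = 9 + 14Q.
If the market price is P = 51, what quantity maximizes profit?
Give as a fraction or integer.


In perfect competition, profit is maximized where P = MC.
51 = 9 + 14Q
42 = 14Q
Q* = 42/14 = 3

3


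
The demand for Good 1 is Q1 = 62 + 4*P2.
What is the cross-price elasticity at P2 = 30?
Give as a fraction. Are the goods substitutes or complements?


dQ1/dP2 = 4
At P2 = 30: Q1 = 62 + 4*30 = 182
Exy = (dQ1/dP2)(P2/Q1) = 4 * 30 / 182 = 60/91
Since Exy > 0, the goods are substitutes.

60/91 (substitutes)


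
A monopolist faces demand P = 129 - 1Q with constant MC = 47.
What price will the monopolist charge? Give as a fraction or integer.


MR = 129 - 2Q
Set MR = MC: 129 - 2Q = 47
Q* = 41
Substitute into demand:
P* = 129 - 1*41 = 88

88


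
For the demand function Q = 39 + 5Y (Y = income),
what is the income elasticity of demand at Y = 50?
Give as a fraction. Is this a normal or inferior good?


dQ/dY = 5
At Y = 50: Q = 39 + 5*50 = 289
Ey = (dQ/dY)(Y/Q) = 5 * 50 / 289 = 250/289
Since Ey > 0, this is a normal good.

250/289 (normal good)


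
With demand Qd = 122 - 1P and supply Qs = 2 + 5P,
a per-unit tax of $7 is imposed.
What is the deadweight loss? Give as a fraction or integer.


Pre-tax equilibrium quantity: Q* = 102
Post-tax equilibrium quantity: Q_tax = 577/6
Reduction in quantity: Q* - Q_tax = 35/6
DWL = (1/2) * tax * (Q* - Q_tax)
DWL = (1/2) * 7 * 35/6 = 245/12

245/12


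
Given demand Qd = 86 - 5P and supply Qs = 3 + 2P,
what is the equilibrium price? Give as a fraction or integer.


At equilibrium, Qd = Qs.
86 - 5P = 3 + 2P
86 - 3 = 5P + 2P
83 = 7P
P* = 83/7 = 83/7

83/7


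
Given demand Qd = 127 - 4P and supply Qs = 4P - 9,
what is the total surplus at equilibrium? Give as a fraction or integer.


Find equilibrium: 127 - 4P = 4P - 9
127 + 9 = 8P
P* = 136/8 = 17
Q* = 4*17 - 9 = 59
Inverse demand: P = 127/4 - Q/4, so P_max = 127/4
Inverse supply: P = 9/4 + Q/4, so P_min = 9/4
CS = (1/2) * 59 * (127/4 - 17) = 3481/8
PS = (1/2) * 59 * (17 - 9/4) = 3481/8
TS = CS + PS = 3481/8 + 3481/8 = 3481/4

3481/4


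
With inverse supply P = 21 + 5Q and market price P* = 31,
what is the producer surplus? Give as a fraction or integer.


Minimum supply price (at Q=0): P_min = 21
Quantity supplied at P* = 31:
Q* = (31 - 21)/5 = 2
PS = (1/2) * Q* * (P* - P_min)
PS = (1/2) * 2 * (31 - 21)
PS = (1/2) * 2 * 10 = 10

10


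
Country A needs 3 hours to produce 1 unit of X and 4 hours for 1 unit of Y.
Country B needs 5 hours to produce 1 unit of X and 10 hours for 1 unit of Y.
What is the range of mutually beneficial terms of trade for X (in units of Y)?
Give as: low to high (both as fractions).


Opportunity cost of X for Country A = hours_X / hours_Y = 3/4 = 3/4 units of Y
Opportunity cost of X for Country B = hours_X / hours_Y = 5/10 = 1/2 units of Y
Terms of trade must be between the two opportunity costs.
Range: 1/2 to 3/4

1/2 to 3/4


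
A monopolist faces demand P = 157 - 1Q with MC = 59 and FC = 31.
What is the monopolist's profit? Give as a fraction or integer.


MR = MC: 157 - 2Q = 59
Q* = 49
P* = 157 - 1*49 = 108
Profit = (P* - MC)*Q* - FC
= (108 - 59)*49 - 31
= 49*49 - 31
= 2401 - 31 = 2370

2370


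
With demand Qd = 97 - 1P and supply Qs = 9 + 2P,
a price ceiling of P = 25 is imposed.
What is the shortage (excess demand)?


At P = 25:
Qd = 97 - 1*25 = 72
Qs = 9 + 2*25 = 59
Shortage = Qd - Qs = 72 - 59 = 13

13


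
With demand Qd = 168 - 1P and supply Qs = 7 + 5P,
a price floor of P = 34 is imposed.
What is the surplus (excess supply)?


At P = 34:
Qd = 168 - 1*34 = 134
Qs = 7 + 5*34 = 177
Surplus = Qs - Qd = 177 - 134 = 43

43


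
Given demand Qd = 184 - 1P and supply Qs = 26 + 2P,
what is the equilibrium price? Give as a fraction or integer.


At equilibrium, Qd = Qs.
184 - 1P = 26 + 2P
184 - 26 = 1P + 2P
158 = 3P
P* = 158/3 = 158/3

158/3


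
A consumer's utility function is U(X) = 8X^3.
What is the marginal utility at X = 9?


MU = dU/dX = 8*3*X^(3-1)
MU = 24*X^2
At X = 9:
MU = 24 * 9^2
MU = 24 * 81 = 1944

1944


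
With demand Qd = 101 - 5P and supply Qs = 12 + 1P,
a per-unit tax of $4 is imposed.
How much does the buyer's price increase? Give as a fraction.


With a per-unit tax, the buyer's price increase depends on relative slopes.
Supply slope: d = 1, Demand slope: b = 5
Buyer's price increase = d * tax / (b + d)
= 1 * 4 / (5 + 1)
= 4 / 6 = 2/3

2/3


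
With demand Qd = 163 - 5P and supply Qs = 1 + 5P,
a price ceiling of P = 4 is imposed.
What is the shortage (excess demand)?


At P = 4:
Qd = 163 - 5*4 = 143
Qs = 1 + 5*4 = 21
Shortage = Qd - Qs = 143 - 21 = 122

122


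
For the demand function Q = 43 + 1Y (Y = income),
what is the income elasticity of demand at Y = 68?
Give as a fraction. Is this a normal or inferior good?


dQ/dY = 1
At Y = 68: Q = 43 + 1*68 = 111
Ey = (dQ/dY)(Y/Q) = 1 * 68 / 111 = 68/111
Since Ey > 0, this is a normal good.

68/111 (normal good)


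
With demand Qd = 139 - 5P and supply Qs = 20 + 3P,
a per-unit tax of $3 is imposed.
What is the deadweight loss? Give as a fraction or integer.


Pre-tax equilibrium quantity: Q* = 517/8
Post-tax equilibrium quantity: Q_tax = 59
Reduction in quantity: Q* - Q_tax = 45/8
DWL = (1/2) * tax * (Q* - Q_tax)
DWL = (1/2) * 3 * 45/8 = 135/16

135/16


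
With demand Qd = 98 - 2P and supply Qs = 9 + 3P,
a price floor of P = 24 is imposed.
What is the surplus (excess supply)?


At P = 24:
Qd = 98 - 2*24 = 50
Qs = 9 + 3*24 = 81
Surplus = Qs - Qd = 81 - 50 = 31

31


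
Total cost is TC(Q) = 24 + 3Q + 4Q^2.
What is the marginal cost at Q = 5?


MC = dTC/dQ = 3 + 2*4*Q
At Q = 5:
MC = 3 + 8*5
MC = 3 + 40 = 43

43


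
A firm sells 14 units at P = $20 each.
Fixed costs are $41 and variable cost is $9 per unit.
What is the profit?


Total Revenue = P * Q = 20 * 14 = $280
Total Cost = FC + VC*Q = 41 + 9*14 = $167
Profit = TR - TC = 280 - 167 = $113

$113


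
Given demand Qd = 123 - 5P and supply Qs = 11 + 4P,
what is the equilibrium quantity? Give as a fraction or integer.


First find equilibrium price:
123 - 5P = 11 + 4P
P* = 112/9 = 112/9
Then substitute into demand:
Q* = 123 - 5 * 112/9 = 547/9

547/9


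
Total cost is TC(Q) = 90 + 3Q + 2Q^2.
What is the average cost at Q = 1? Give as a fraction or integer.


TC(1) = 90 + 3*1 + 2*1^2
TC(1) = 90 + 3 + 2 = 95
AC = TC/Q = 95/1 = 95

95


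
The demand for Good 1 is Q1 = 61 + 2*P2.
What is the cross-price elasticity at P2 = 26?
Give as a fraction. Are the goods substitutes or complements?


dQ1/dP2 = 2
At P2 = 26: Q1 = 61 + 2*26 = 113
Exy = (dQ1/dP2)(P2/Q1) = 2 * 26 / 113 = 52/113
Since Exy > 0, the goods are substitutes.

52/113 (substitutes)


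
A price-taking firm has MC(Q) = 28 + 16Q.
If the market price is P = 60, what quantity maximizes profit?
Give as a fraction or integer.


In perfect competition, profit is maximized where P = MC.
60 = 28 + 16Q
32 = 16Q
Q* = 32/16 = 2

2


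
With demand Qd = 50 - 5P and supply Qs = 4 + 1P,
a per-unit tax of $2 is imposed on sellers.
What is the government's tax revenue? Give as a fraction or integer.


With tax on sellers, new supply: Qs' = 4 + 1(P - 2)
= 2 + 1P
New equilibrium quantity:
Q_new = 10
Tax revenue = tax * Q_new = 2 * 10 = 20

20


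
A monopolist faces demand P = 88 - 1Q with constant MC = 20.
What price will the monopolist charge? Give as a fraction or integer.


MR = 88 - 2Q
Set MR = MC: 88 - 2Q = 20
Q* = 34
Substitute into demand:
P* = 88 - 1*34 = 54

54


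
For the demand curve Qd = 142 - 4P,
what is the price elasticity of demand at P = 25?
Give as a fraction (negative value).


dQ/dP = -4
At P = 25: Q = 142 - 4*25 = 42
E = (dQ/dP)(P/Q) = (-4)(25/42) = -50/21

-50/21


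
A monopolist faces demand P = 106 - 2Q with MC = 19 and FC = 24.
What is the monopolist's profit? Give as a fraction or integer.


MR = MC: 106 - 4Q = 19
Q* = 87/4
P* = 106 - 2*87/4 = 125/2
Profit = (P* - MC)*Q* - FC
= (125/2 - 19)*87/4 - 24
= 87/2*87/4 - 24
= 7569/8 - 24 = 7377/8

7377/8


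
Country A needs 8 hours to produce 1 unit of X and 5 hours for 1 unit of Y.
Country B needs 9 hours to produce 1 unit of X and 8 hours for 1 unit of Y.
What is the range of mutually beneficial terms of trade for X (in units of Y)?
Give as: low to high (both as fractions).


Opportunity cost of X for Country A = hours_X / hours_Y = 8/5 = 8/5 units of Y
Opportunity cost of X for Country B = hours_X / hours_Y = 9/8 = 9/8 units of Y
Terms of trade must be between the two opportunity costs.
Range: 9/8 to 8/5

9/8 to 8/5


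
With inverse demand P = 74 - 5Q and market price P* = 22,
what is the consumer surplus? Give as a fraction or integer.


Maximum willingness to pay (at Q=0): P_max = 74
Quantity demanded at P* = 22:
Q* = (74 - 22)/5 = 52/5
CS = (1/2) * Q* * (P_max - P*)
CS = (1/2) * 52/5 * (74 - 22)
CS = (1/2) * 52/5 * 52 = 1352/5

1352/5
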